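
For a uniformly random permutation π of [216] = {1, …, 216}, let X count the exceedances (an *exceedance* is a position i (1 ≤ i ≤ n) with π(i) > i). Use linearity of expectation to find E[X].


Write X = Σ_{i=1}^{216} X_i, where X_i = 1_{π(i) > i}.
For each fixed i, π(i) is uniform over {1, …, 216} (marginal of a uniform permutation), so P[π(i) > i] = (n − i)/n. Summing: Σ_{i=1}^{216} (n − i)/n = (0 + 1 + … + 215)/216 = 216(216 − 1)/(2·216) = (216 − 1)/2.
Hence E[X] = Σ_{i=1}^{216} (216 − i)/216 = 215/2 ≈ 107.500.

E[X] = 215/2 = 107.500.


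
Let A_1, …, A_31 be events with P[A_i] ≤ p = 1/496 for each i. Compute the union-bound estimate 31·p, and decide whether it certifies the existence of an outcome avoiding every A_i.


Union bound: P[∪_{i=1}^{31} A_i] ≤ Σ_i P[A_i] ≤ 31·p = 31·(1/496) = 1/16.
Numerically: 1/16 ≈ 0.062.
Is 1/16 < 1? YES.
Since P[∪ A_i] ≤ 1/16 < 1, the complement has P[∩ A_i^c] ≥ 1 − 1/16 = 15/16 > 0, so some outcome avoids every A_i.

31·p = 1/16 ≈ 0.062; existence CERTIFIED by the union bound.


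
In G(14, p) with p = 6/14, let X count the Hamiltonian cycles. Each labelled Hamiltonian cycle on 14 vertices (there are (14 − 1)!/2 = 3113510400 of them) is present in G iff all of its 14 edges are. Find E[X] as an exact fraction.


K_14 has (14 − 1)!/2 = 3113510400 labelled Hamiltonian cycles.
For each such Hamiltonian cycle H, let X_H = 1 if all 14 edges of H are present in G. Then P[X_H = 1] = p^{14} = (3/7)^{14} = 4782969/678223072849.
By linearity: E[X] = Σ_H E[X_H] = 3113510400 · p^{14} = 3113510400 · 4782969/678223072849 = 2127403389196800/96889010407.
Numerically: E[X] ≈ 2.2e+04.

E[X] = 3113510400 · (3/7)^{14} = 2127403389196800/96889010407 ≈ 2.2e+04.


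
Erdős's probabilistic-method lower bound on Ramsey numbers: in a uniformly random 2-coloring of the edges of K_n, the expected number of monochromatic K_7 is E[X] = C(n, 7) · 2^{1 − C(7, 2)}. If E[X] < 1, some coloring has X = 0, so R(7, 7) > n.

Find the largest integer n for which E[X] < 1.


We need C(n, 7) · 2^{1 − 21} < 1, i.e. C(n, 7) < 2^{21 − 1} = 1048576.
Check values of n near the boundary:
  n = 21: C(21, 7) = 116280; 116280 < 1048576? YES
  n = 22: C(22, 7) = 170544; 170544 < 1048576? YES
  n = 23: C(23, 7) = 245157; 245157 < 1048576? YES
  n = 24: C(24, 7) = 346104; 346104 < 1048576? YES
  n = 25: C(25, 7) = 480700; 480700 < 1048576? YES
  n = 26: C(26, 7) = 657800; 657800 < 1048576? YES
  n = 27: C(27, 7) = 888030; 888030 < 1048576? YES
  n = 28: C(28, 7) = 1184040; 1184040 < 1048576? NO
The largest n with C(n, 7) < 1048576 is n = 27 (where E[X] = 444015/524288 ≈ 0.846891). Hence R(7, 7) > 27, i.e. R(7, 7) ≥ 28.

Largest n = 27; hence R(7, 7) > 27.


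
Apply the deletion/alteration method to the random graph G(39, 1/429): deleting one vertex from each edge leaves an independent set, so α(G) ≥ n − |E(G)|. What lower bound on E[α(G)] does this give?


E[|E(G)|] = C(39, 2)·p = 741 · (1/429) = 19/11.
E[α(G)] ≥ n − E[|E(G)|] = 39 − 19/11 = 410/11.
Numerically: ≈ 37.27273.
(This is only a lower bound; the true E[α(G)] may be larger.)

E[α(G)] ≥ 410/11 ≈ 37.27273.


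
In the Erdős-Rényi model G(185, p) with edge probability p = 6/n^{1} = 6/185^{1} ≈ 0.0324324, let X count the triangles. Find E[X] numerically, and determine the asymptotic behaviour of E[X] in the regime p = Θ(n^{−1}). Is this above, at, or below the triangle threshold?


Number of potential triangles: C(185, 3) = 1038220.
Each occurs with probability p³ ≈ (0.0324324)³ ≈ 3.41144651e-05.
By linearity: E[X] = C(185, 3)·p³ ≈ 1038220 · 3.41144651e-05 ≈ 35.418320.
Here α = 1, so p = 6/n is exactly at the triangle threshold p ~ 1/n. Asymptotically E[X] → c³/6 = 6³/6 = 36 ≈ 36.000000, a bounded constant. In this regime the triangle count is asymptotically Poisson(c³/6).

E[X] ≈ 35.418320; in regime p = Θ(1/n^{1}) E[X] stays bounded (at the triangle threshold p ~ 1/n).


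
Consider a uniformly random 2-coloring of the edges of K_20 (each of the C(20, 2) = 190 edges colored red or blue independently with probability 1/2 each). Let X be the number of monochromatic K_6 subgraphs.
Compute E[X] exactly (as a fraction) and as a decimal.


Let X = Σ_S X_S over the C(20, 6) = 38760 subsets S of size 6, where X_S = 1 if the K_6 on S is monochromatic.
For a fixed S, the K_6 on S has C(6, 2) = 15 edges. P[all 15 edges red] = (1/2)^15, and likewise for blue, so P[monochromatic] = 2·(1/2)^15 = 2^{1 − 15} = 1/16384.
By linearity: E[X] = C(20, 6) · 2^{1 − 15} = 38760 · 1/16384 = 4845/2048.
Numerically: E[X] ≈ 2.365723.

E[X] = C(20,6)·2^(1−C(6,2)) = 4845/2048 ≈ 2.365723.


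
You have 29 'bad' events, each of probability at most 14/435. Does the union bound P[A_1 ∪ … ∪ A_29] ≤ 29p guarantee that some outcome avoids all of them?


Union bound: P[∪_{i=1}^{29} A_i] ≤ Σ_i P[A_i] ≤ 29·p = 29·(14/435) = 14/15.
Numerically: 14/15 ≈ 0.9333333.
Is 14/15 < 1? YES.
Since P[∪ A_i] ≤ 14/15 < 1, the complement has P[∩ A_i^c] ≥ 1 − 14/15 = 1/15 > 0, so some outcome avoids every A_i.

29·p = 14/15 ≈ 0.9333333; existence CERTIFIED by the union bound.


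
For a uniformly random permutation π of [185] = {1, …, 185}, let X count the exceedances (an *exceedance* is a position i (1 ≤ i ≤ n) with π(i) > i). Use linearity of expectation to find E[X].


Write X = Σ_{i=1}^{185} X_i, where X_i = 1_{π(i) > i}.
For each fixed i, π(i) is uniform over {1, …, 185} (marginal of a uniform permutation), so P[π(i) > i] = (n − i)/n. Summing: Σ_{i=1}^{185} (n − i)/n = (0 + 1 + … + 184)/185 = 185(185 − 1)/(2·185) = (185 − 1)/2.
Hence E[X] = Σ_{i=1}^{185} (185 − i)/185 = 92 ≈ 92.0000.

E[X] = 92 = 92.0000.


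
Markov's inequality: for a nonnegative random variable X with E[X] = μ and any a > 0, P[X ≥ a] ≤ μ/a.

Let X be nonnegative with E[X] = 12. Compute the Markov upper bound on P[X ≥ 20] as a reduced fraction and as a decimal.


μ = E[X] = 12, a = 20.
Markov: P[X ≥ 20] ≤ μ/a = (12)/20 = 3/5.
Numerically: ≈ 0.600000.
(Since a = 20 > μ = 12.000000, the bound 3/5 is < 1 and informative.)

P[X ≥ 20] ≤ 3/5 ≈ 0.600000.


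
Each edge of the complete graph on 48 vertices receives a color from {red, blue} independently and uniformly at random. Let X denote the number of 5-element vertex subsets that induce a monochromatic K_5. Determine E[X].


Let X = Σ_S X_S over the C(48, 5) = 1712304 subsets S of size 5, where X_S = 1 if the K_5 on S is monochromatic.
For a fixed S, the K_5 on S has C(5, 2) = 10 edges. P[all 10 edges red] = (1/2)^10, and likewise for blue, so P[monochromatic] = 2·(1/2)^10 = 2^{1 − 10} = 1/512.
By linearity of expectation: E[X] = C(48, 5) · 2^{1 − 10} = 1712304 · 1/512 = 107019/32.
Numerically: E[X] ≈ 3344.344.

E[X] = C(48,5)·2^(1−C(5,2)) = 107019/32 ≈ 3344.344.


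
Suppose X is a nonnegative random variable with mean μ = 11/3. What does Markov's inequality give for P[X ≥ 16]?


μ = E[X] = 11/3, a = 16.
Markov: P[X ≥ 16] ≤ μ/a = (11/3)/16 = 11/48.
Numerically: ≈ 0.22917.
(Since a = 16 > μ = 3.66667, the bound 11/48 is < 1 and informative.)

P[X ≥ 16] ≤ 11/48 ≈ 0.22917.


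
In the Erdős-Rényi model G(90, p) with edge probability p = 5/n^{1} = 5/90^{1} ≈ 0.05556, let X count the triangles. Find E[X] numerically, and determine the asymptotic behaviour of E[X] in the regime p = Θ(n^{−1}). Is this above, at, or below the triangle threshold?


Number of potential triangles: C(90, 3) = 117480.
Each occurs with probability p³ ≈ (0.05556)³ ≈ 1.714678e-04.
By linearity: E[X] = C(90, 3)·p³ ≈ 117480 · 1.714678e-04 ≈ 20.1440.
Here α = 1, so p = 5/n is exactly at the triangle threshold p ~ 1/n. Asymptotically E[X] → c³/6 = 5³/6 = 125/6 ≈ 20.8333, a bounded constant. In this regime the triangle count is asymptotically Poisson(c³/6).

E[X] ≈ 20.1440; in regime p = Θ(1/n^{1}) E[X] stays bounded (at the triangle threshold p ~ 1/n).


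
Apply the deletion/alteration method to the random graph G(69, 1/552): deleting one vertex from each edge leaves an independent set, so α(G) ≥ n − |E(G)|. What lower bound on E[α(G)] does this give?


E[|E(G)|] = C(69, 2)·p = 2346 · (1/552) = 17/4.
E[α(G)] ≥ n − E[|E(G)|] = 69 − 17/4 = 259/4.
Numerically: ≈ 64.750.
(This is only a lower bound; the true E[α(G)] may be larger.)

E[α(G)] ≥ 259/4 ≈ 64.750.


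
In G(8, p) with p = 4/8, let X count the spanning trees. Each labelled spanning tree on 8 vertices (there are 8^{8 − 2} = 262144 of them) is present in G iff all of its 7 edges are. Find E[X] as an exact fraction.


K_8 has 8^{8 − 2} = 262144 labelled spanning trees.
For each such spanning tree H, let X_H = 1 if all 7 edges of H are present in G. Then P[X_H = 1] = p^{7} = (1/2)^{7} = 1/128.
Summing the indicators: E[X] = Σ_H E[X_H] = 262144 · p^{7} = 262144 · 1/128 = 2048.
Numerically: E[X] ≈ 2048.

E[X] = 262144 · (1/2)^{7} = 2048 ≈ 2048.


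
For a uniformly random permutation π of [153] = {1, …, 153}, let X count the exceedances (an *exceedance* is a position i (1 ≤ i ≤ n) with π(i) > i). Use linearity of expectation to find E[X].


Write X = Σ_{i=1}^{153} X_i, where X_i = 1_{π(i) > i}.
For each fixed i, π(i) is uniform over {1, …, 153} (marginal of a uniform permutation), so P[π(i) > i] = (n − i)/n. Summing: Σ_{i=1}^{153} (n − i)/n = (0 + 1 + … + 152)/153 = 153(153 − 1)/(2·153) = (153 − 1)/2.
Hence E[X] = Σ_{i=1}^{153} (153 − i)/153 = 76 ≈ 76.000000.

E[X] = 76 = 76.000000.


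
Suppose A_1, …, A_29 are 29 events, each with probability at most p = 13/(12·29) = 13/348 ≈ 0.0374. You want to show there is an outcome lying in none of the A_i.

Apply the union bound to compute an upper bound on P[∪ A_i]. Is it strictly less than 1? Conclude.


Union bound: P[∪_{i=1}^{29} A_i] ≤ Σ_i P[A_i] ≤ 29·p = 29·(13/348) = 13/12.
Numerically: 13/12 ≈ 1.0833.
Is 13/12 < 1? NO.
Since the bound 13/12 is ≥ 1, the union bound is uninformative here; it does NOT by itself certify existence.

29·p = 13/12 ≈ 1.0833; existence NOT certified by the union bound.


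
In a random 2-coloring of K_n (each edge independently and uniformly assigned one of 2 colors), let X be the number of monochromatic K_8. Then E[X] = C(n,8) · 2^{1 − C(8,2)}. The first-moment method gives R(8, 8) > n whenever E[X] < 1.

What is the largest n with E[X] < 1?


We need C(n, 8) · 2^{1 − 28} < 1, i.e. C(n, 8) < 2^{28 − 1} = 134217728.
Check values of n near the boundary:
  n = 38: C(38, 8) = 48903492; 48903492 < 134217728? YES
  n = 39: C(39, 8) = 61523748; 61523748 < 134217728? YES
  n = 40: C(40, 8) = 76904685; 76904685 < 134217728? YES
  n = 41: C(41, 8) = 95548245; 95548245 < 134217728? YES
  n = 42: C(42, 8) = 118030185; 118030185 < 134217728? YES
  n = 43: C(43, 8) = 145008513; 145008513 < 134217728? NO
The largest n with C(n, 8) < 134217728 is n = 42 (where E[X] = 118030185/134217728 ≈ 0.879). Hence R(8, 8) > 42, i.e. R(8, 8) ≥ 43.

Largest n = 42; hence R(8, 8) > 42.


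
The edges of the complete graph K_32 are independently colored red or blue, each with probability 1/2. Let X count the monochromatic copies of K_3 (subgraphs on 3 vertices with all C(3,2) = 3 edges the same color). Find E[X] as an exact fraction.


Let X = Σ_S X_S over the C(32, 3) = 4960 subsets S of size 3, where X_S = 1 if the K_3 on S is monochromatic.
For a fixed S, the K_3 on S has C(3, 2) = 3 edges. P[all 3 edges red] = (1/2)^3, and likewise for blue, so P[monochromatic] = 2·(1/2)^3 = 2^{1 − 3} = 1/4.
Summing: E[X] = C(32, 3) · 2^{1 − 3} = 4960 · 1/4 = 1240.
Numerically: E[X] ≈ 1240.0000.

E[X] = C(32,3)·2^(1−C(3,2)) = 1240 ≈ 1240.0000.


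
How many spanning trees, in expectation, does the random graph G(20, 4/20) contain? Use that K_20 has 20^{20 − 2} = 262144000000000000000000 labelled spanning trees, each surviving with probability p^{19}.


K_20 has 20^{20 − 2} = 262144000000000000000000 labelled spanning trees.
For each such spanning tree H, let X_H = 1 if all 19 edges of H are present in G. Then P[X_H = 1] = p^{19} = (1/5)^{19} = 1/19073486328125.
By linearity: E[X] = Σ_H E[X_H] = 262144000000000000000000 · p^{19} = 262144000000000000000000 · 1/19073486328125 = 68719476736/5.
Numerically: E[X] ≈ 1.374e+10.

E[X] = 262144000000000000000000 · (1/5)^{19} = 68719476736/5 ≈ 1.374e+10.


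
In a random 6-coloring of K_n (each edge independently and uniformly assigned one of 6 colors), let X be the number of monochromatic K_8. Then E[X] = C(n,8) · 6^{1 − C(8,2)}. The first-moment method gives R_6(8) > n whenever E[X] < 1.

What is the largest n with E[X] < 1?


We need C(n, 8) · 6^{1 − 28} < 1, i.e. C(n, 8) < 6^{28 − 1} = 1023490369077469249536.
Check values of n near the boundary:
  n = 1593: C(1593, 8) = 1010555394551193970323; 1010555394551193970323 < 1023490369077469249536? YES
  n = 1594: C(1594, 8) = 1015652773590544255167; 1015652773590544255167 < 1023490369077469249536? YES
  n = 1595: C(1595, 8) = 1020772636343363633895; 1020772636343363633895 < 1023490369077469249536? YES
  n = 1596: C(1596, 8) = 1025915067760710553965; 1025915067760710553965 < 1023490369077469249536? NO
  n = 1597: C(1597, 8) = 1031080153060953275445; 1031080153060953275445 < 1023490369077469249536? NO
The largest n with C(n, 8) < 1023490369077469249536 is n = 1595 (where E[X] = 113419181815929292655/113721152119718805504 ≈ 0.997). Hence R_6(8) > 1595, i.e. R_6(8) ≥ 1596.

Largest n = 1595; hence R_6(8) > 1595.


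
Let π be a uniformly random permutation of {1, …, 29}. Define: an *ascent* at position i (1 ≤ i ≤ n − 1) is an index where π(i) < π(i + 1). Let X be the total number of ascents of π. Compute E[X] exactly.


Write X = Σ X_I over i = 1, …, 28, with X_I the indicator of one ascent.
There are 28 indicators.
For each fixed i, the pair (π(i), π(i+1)) is a uniformly random ordered pair of distinct values from {1, …, 29}; by symmetry P[π(i) < π(i+1)] = 1/2.
By linearity: E[X] = 28 · (1/2) = (29 − 1) · (1/2) = 14 ≈ 14.000.

E[X] = 14 = 14.000.


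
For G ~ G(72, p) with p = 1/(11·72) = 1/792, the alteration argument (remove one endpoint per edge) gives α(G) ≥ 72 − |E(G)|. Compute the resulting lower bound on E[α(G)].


E[|E(G)|] = C(72, 2)·p = 2556 · (1/792) = 71/22.
E[α(G)] ≥ n − E[|E(G)|] = 72 − 71/22 = 1513/22.
Numerically: ≈ 68.7727.
(This is only a lower bound; the true E[α(G)] may be larger.)

E[α(G)] ≥ 1513/22 ≈ 68.7727.


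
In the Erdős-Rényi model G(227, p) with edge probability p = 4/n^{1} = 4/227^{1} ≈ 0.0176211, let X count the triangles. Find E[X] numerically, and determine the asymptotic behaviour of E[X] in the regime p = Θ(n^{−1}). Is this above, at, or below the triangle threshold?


Number of potential triangles: C(227, 3) = 1923825.
Each occurs with probability p³ ≈ (0.0176211)³ ≈ 5.47144959e-06.
By linearity: E[X] = C(227, 3)·p³ ≈ 1923825 · 5.47144959e-06 ≈ 10.526112.
Here α = 1, so p = 4/n is exactly at the triangle threshold p ~ 1/n. Asymptotically E[X] → c³/6 = 4³/6 = 32/3 ≈ 10.666667, a bounded constant. In this regime the triangle count is asymptotically Poisson(c³/6).

E[X] ≈ 10.526112; in regime p = Θ(1/n^{1}) E[X] stays bounded (at the triangle threshold p ~ 1/n).


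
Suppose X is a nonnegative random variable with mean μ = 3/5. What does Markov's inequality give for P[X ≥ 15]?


μ = E[X] = 3/5, a = 15.
Markov: P[X ≥ 15] ≤ μ/a = (3/5)/15 = 1/25.
Numerically: ≈ 0.0400.
(Since a = 15 > μ = 0.6000, the bound 1/25 is < 1 and informative.)

P[X ≥ 15] ≤ 1/25 ≈ 0.0400.


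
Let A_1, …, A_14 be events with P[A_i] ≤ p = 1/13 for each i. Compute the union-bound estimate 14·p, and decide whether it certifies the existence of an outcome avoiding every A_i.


Union bound: P[∪_{i=1}^{14} A_i] ≤ Σ_i P[A_i] ≤ 14·p = 14·(1/13) = 14/13.
Numerically: 14/13 ≈ 1.07692.
Is 14/13 < 1? NO.
Since the bound 14/13 is ≥ 1, the union bound is uninformative here; it does NOT by itself certify existence.

14·p = 14/13 ≈ 1.07692; existence NOT certified by the union bound.


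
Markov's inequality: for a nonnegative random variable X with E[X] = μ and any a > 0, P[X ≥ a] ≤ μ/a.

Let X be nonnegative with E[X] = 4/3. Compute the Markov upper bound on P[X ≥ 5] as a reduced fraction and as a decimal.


μ = E[X] = 4/3, a = 5.
Markov: P[X ≥ 5] ≤ μ/a = (4/3)/5 = 4/15.
Numerically: ≈ 0.2667.
(Since a = 5 > μ = 1.3333, the bound 4/15 is < 1 and informative.)

P[X ≥ 5] ≤ 4/15 ≈ 0.2667.


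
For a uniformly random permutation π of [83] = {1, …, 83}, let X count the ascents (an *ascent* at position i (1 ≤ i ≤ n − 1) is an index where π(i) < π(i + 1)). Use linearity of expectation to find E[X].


Write X = Σ X_I over i = 1, …, 82, with X_I the indicator of one ascent.
There are 82 indicators.
For each fixed i, the pair (π(i), π(i+1)) is a uniformly random ordered pair of distinct values from {1, …, 83}; by symmetry P[π(i) < π(i+1)] = 1/2.
By linearity: E[X] = 82 · (1/2) = (83 − 1) · (1/2) = 41 ≈ 41.000000.

E[X] = 41 = 41.000000.


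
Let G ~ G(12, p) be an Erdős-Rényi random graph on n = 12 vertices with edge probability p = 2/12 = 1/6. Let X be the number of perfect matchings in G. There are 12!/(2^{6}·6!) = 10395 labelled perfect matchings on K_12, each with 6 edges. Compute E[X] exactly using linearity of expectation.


K_12 has 12!/(2^{6}·6!) = 10395 labelled perfect matchings.
For each such perfect matching H, let X_H = 1 if all 6 edges of H are present in G. Then P[X_H = 1] = p^{6} = (1/6)^{6} = 1/46656.
Summing the indicators: E[X] = Σ_H E[X_H] = 10395 · p^{6} = 10395 · 1/46656 = 385/1728.
Numerically: E[X] ≈ 0.2228.

E[X] = 10395 · (1/6)^{6} = 385/1728 ≈ 0.2228.


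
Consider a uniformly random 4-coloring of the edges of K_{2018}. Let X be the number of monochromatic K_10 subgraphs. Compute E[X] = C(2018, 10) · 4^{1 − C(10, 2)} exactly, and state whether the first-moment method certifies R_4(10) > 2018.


E[X] = C(2018, 10) · 4^{1 − 45} = 301820606687612220663963508 · 4^{−44} = 301820606687612220663963508/309485009821345068724781056.
As a reduced fraction: E[X] = 75455151671903055165990877/77371252455336267181195264 ≈ 0.975.
Is E[X] < 1? YES.
Since E[X] < 1, there exists a 4-coloring of K_{2018} with no monochromatic K_10; hence R_4(10) > 2018.

E[X] = 75455151671903055165990877/77371252455336267181195264 ≈ 0.975; E[X] < 1, so R_4(10) > 2018.


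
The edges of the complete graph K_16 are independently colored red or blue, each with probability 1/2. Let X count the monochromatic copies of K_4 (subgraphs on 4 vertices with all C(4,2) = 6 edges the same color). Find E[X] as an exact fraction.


Let X = Σ_S X_S over the C(16, 4) = 1820 subsets S of size 4, where X_S = 1 if the K_4 on S is monochromatic.
For a fixed S, the K_4 on S has C(4, 2) = 6 edges. P[all 6 edges red] = (1/2)^6, and likewise for blue, so P[monochromatic] = 2·(1/2)^6 = 2^{1 − 6} = 1/32.
By linearity: E[X] = C(16, 4) · 2^{1 − 6} = 1820 · 1/32 = 455/8.
Numerically: E[X] ≈ 56.87500.

E[X] = C(16,4)·2^(1−C(4,2)) = 455/8 ≈ 56.87500.


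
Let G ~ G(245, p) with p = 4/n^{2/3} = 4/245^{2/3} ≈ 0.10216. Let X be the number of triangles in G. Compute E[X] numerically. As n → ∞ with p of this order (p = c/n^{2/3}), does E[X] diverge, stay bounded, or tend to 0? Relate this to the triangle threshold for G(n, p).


Number of potential triangles: C(245, 3) = 2421090.
Each occurs with probability p³ ≈ (0.10216)³ ≈ 1.06622241e-03.
By linearity: E[X] = C(245, 3)·p³ ≈ 2421090 · 1.06622241e-03 ≈ 2581.420408.
Since α = 2/3 < 1, p = c/n^{2/3} ≫ 1/n is above the triangle threshold p ~ 1/n. Asymptotically E[X] ~ (c³/6)·n^{3(1−α)} = (4³/6)·n^{1} → ∞; triangles are abundant w.h.p.

E[X] ≈ 2581.420408; in regime p = Θ(1/n^{2/3}) E[X] diverges (above the triangle threshold p ~ 1/n).


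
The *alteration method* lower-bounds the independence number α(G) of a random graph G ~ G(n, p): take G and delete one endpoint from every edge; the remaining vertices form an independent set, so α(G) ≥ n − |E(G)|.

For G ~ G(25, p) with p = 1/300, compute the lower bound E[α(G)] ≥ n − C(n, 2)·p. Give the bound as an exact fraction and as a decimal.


E[|E(G)|] = C(25, 2)·p = 300 · (1/300) = 1.
E[α(G)] ≥ n − E[|E(G)|] = 25 − 1 = 24.
Numerically: ≈ 24.00000.
(This is only a lower bound; the true E[α(G)] may be larger.)

E[α(G)] ≥ 24 ≈ 24.00000.


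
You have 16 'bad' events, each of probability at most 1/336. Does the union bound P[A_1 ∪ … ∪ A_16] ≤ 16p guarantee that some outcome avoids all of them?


Union bound: P[∪_{i=1}^{16} A_i] ≤ Σ_i P[A_i] ≤ 16·p = 16·(1/336) = 1/21.
Numerically: 1/21 ≈ 0.048.
Is 1/21 < 1? YES.
Since P[∪ A_i] ≤ 1/21 < 1, the complement has P[∩ A_i^c] ≥ 1 − 1/21 = 20/21 > 0, so some outcome avoids every A_i.

16·p = 1/21 ≈ 0.048; existence CERTIFIED by the union bound.


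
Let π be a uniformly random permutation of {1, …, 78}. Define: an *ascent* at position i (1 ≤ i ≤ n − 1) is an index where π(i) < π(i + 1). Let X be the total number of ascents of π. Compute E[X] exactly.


Write X = Σ X_I over i = 1, …, 77, with X_I the indicator of one ascent.
There are 77 indicators.
For each fixed i, the pair (π(i), π(i+1)) is a uniformly random ordered pair of distinct values from {1, …, 78}; by symmetry P[π(i) < π(i+1)] = 1/2.
By linearity: E[X] = 77 · (1/2) = (78 − 1) · (1/2) = 77/2 ≈ 38.5000.

E[X] = 77/2 = 38.5000.


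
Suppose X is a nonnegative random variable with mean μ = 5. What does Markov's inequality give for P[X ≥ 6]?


μ = E[X] = 5, a = 6.
Markov: P[X ≥ 6] ≤ μ/a = (5)/6 = 5/6.
Numerically: ≈ 0.8333.
(Since a = 6 > μ = 5.0000, the bound 5/6 is < 1 and informative.)

P[X ≥ 6] ≤ 5/6 ≈ 0.8333.


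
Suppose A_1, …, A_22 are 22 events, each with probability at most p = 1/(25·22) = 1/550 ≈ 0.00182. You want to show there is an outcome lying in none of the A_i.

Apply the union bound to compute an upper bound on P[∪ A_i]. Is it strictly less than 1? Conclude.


Union bound: P[∪_{i=1}^{22} A_i] ≤ Σ_i P[A_i] ≤ 22·p = 22·(1/550) = 1/25.
Numerically: 1/25 ≈ 0.04000.
Is 1/25 < 1? YES.
Since P[∪ A_i] ≤ 1/25 < 1, the complement has P[∩ A_i^c] ≥ 1 − 1/25 = 24/25 > 0, so some outcome avoids every A_i.

22·p = 1/25 ≈ 0.04000; existence CERTIFIED by the union bound.


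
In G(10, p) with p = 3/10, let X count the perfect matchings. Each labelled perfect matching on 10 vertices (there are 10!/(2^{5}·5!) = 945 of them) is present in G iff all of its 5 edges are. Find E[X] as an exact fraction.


K_10 has 10!/(2^{5}·5!) = 945 labelled perfect matchings.
For each such perfect matching H, let X_H = 1 if all 5 edges of H are present in G. Then P[X_H = 1] = p^{5} = (3/10)^{5} = 243/100000.
By linearity: E[X] = Σ_H E[X_H] = 945 · p^{5} = 945 · 243/100000 = 45927/20000.
Numerically: E[X] ≈ 2.296.

E[X] = 945 · (3/10)^{5} = 45927/20000 ≈ 2.296.


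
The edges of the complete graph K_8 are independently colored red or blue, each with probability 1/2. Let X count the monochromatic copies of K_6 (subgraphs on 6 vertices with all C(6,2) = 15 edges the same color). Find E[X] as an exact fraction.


Let X = Σ_S X_S over the C(8, 6) = 28 subsets S of size 6, where X_S = 1 if the K_6 on S is monochromatic.
For a fixed S, the K_6 on S has C(6, 2) = 15 edges. P[all 15 edges red] = (1/2)^15, and likewise for blue, so P[monochromatic] = 2·(1/2)^15 = 2^{1 − 15} = 1/16384.
By linearity: E[X] = C(8, 6) · 2^{1 − 15} = 28 · 1/16384 = 7/4096.
Numerically: E[X] ≈ 0.001709.

E[X] = C(8,6)·2^(1−C(6,2)) = 7/4096 ≈ 0.001709.


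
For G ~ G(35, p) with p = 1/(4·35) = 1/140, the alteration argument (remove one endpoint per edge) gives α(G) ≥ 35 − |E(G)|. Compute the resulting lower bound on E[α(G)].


E[|E(G)|] = C(35, 2)·p = 595 · (1/140) = 17/4.
E[α(G)] ≥ n − E[|E(G)|] = 35 − 17/4 = 123/4.
Numerically: ≈ 30.75000.
(This is only a lower bound; the true E[α(G)] may be larger.)

E[α(G)] ≥ 123/4 ≈ 30.75000.


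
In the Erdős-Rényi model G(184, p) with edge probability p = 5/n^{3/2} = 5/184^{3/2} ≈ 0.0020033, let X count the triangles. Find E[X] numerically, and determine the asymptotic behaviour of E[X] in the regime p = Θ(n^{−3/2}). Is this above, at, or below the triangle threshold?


Number of potential triangles: C(184, 3) = 1021384.
Each occurs with probability p³ ≈ (0.0020033)³ ≈ 8.0395143e-09.
By linearity: E[X] = C(184, 3)·p³ ≈ 1021384 · 8.0395143e-09 ≈ 0.00821.
Since α = 3/2 > 1, p = c/n^{3/2} = o(1/n) is below the triangle threshold p ~ 1/n. Asymptotically E[X] ~ (c³/6)·n^{3(1−α)} = (5³/6)·n^{-1.5} → 0, so by Markov's inequality G has no triangles w.h.p.

E[X] ≈ 0.00821; in regime p = Θ(1/n^{3/2}) E[X] tends to 0 (below the triangle threshold p ~ 1/n).


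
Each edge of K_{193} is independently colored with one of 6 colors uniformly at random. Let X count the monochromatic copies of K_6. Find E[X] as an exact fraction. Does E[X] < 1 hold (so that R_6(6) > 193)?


E[X] = C(193, 6) · 6^{1 − 15} = 66364016544 · 6^{−14} = 66364016544/78364164096.
As a reduced fraction: E[X] = 230430613/272097792 ≈ 0.84687.
Is E[X] < 1? YES.
Since E[X] < 1, there exists a 6-coloring of K_{193} with no monochromatic K_6; hence R_6(6) > 193.

E[X] = 230430613/272097792 ≈ 0.84687; E[X] < 1, so R_6(6) > 193.


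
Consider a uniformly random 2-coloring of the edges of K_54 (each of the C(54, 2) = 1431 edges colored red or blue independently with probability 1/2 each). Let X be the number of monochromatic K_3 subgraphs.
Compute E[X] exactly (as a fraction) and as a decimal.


Let X = Σ_S X_S over the C(54, 3) = 24804 subsets S of size 3, where X_S = 1 if the K_3 on S is monochromatic.
For a fixed S, the K_3 on S has C(3, 2) = 3 edges. P[all 3 edges red] = (1/2)^3, and likewise for blue, so P[monochromatic] = 2·(1/2)^3 = 2^{1 − 3} = 1/4.
By linearity: E[X] = C(54, 3) · 2^{1 − 3} = 24804 · 1/4 = 6201.
Numerically: E[X] ≈ 6201.000000.

E[X] = C(54,3)·2^(1−C(3,2)) = 6201 ≈ 6201.000000.


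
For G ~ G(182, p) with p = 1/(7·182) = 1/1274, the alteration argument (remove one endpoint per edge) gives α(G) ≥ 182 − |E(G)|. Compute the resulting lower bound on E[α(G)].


E[|E(G)|] = C(182, 2)·p = 16471 · (1/1274) = 181/14.
E[α(G)] ≥ n − E[|E(G)|] = 182 − 181/14 = 2367/14.
Numerically: ≈ 169.07143.
(This is only a lower bound; the true E[α(G)] may be larger.)

E[α(G)] ≥ 2367/14 ≈ 169.07143.


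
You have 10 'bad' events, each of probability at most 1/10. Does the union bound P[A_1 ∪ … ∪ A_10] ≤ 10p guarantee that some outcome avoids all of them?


Union bound: P[∪_{i=1}^{10} A_i] ≤ Σ_i P[A_i] ≤ 10·p = 10·(1/10) = 1.
Numerically: 1 ≈ 1.000000.
Is 1 < 1? NO.
Since the bound 1 is ≥ 1, the union bound is uninformative here; it does NOT by itself certify existence.

10·p = 1 ≈ 1.000000; existence NOT certified by the union bound.


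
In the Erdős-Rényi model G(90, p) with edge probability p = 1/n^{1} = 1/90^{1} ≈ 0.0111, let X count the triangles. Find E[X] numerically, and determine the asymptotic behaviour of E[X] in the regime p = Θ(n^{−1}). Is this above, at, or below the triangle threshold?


Number of potential triangles: C(90, 3) = 117480.
Each occurs with probability p³ ≈ (0.0111)³ ≈ 1.37174e-06.
By linearity: E[X] = C(90, 3)·p³ ≈ 117480 · 1.37174e-06 ≈ 0.161.
Here α = 1, so p = 1/n is exactly at the triangle threshold p ~ 1/n. Asymptotically E[X] → c³/6 = 1³/6 = 1/6 ≈ 0.167, a bounded constant. In this regime the triangle count is asymptotically Poisson(c³/6).

E[X] ≈ 0.161; in regime p = Θ(1/n^{1}) E[X] stays bounded (at the triangle threshold p ~ 1/n).


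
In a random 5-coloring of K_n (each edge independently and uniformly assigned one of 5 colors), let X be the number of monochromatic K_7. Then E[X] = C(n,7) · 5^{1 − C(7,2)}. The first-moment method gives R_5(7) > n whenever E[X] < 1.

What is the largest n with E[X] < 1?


We need C(n, 7) · 5^{1 − 21} < 1, i.e. C(n, 7) < 5^{21 − 1} = 95367431640625.
Check values of n near the boundary:
  n = 336: C(336, 7) = 90079147136880; 90079147136880 < 95367431640625? YES
  n = 337: C(337, 7) = 91989916924632; 91989916924632 < 95367431640625? YES
  n = 338: C(338, 7) = 93935323022736; 93935323022736 < 95367431640625? YES
  n = 339: C(339, 7) = 95915887062372; 95915887062372 < 95367431640625? NO
  n = 340: C(340, 7) = 97932136940560; 97932136940560 < 95367431640625? NO
  n = 341: C(341, 7) = 99984606876440; 99984606876440 < 95367431640625? NO
The largest n with C(n, 7) < 95367431640625 is n = 338 (where E[X] = 93935323022736/95367431640625 ≈ 0.98498). Hence R_5(7) > 338, i.e. R_5(7) ≥ 339.

Largest n = 338; hence R_5(7) > 338.


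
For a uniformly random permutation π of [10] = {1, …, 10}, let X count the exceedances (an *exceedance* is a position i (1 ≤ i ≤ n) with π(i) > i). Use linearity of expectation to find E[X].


Write X = Σ_{i=1}^{10} X_i, where X_i = 1_{π(i) > i}.
For each fixed i, π(i) is uniform over {1, …, 10} (marginal of a uniform permutation), so P[π(i) > i] = (n − i)/n. Summing: Σ_{i=1}^{10} (n − i)/n = (0 + 1 + … + 9)/10 = 10(10 − 1)/(2·10) = (10 − 1)/2.
Hence E[X] = Σ_{i=1}^{10} (10 − i)/10 = 9/2 ≈ 4.50000.

E[X] = 9/2 = 4.50000.


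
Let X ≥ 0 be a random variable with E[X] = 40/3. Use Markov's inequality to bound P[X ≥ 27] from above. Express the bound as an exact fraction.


μ = E[X] = 40/3, a = 27.
Markov: P[X ≥ 27] ≤ μ/a = (40/3)/27 = 40/81.
Numerically: ≈ 0.4938.
(Since a = 27 > μ = 13.3333, the bound 40/81 is < 1 and informative.)

P[X ≥ 27] ≤ 40/81 ≈ 0.4938.


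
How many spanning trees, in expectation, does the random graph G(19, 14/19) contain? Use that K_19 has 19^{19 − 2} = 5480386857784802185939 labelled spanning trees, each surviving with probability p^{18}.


K_19 has 19^{19 − 2} = 5480386857784802185939 labelled spanning trees.
For each such spanning tree H, let X_H = 1 if all 18 edges of H are present in G. Then P[X_H = 1] = p^{18} = (14/19)^{18} = 426878854210636742656/104127350297911241532841.
By linearity: E[X] = Σ_H E[X_H] = 5480386857784802185939 · p^{18} = 5480386857784802185939 · 426878854210636742656/104127350297911241532841 = 426878854210636742656/19.
Numerically: E[X] ≈ 2.24673e+19.

E[X] = 5480386857784802185939 · (14/19)^{18} = 426878854210636742656/19 ≈ 2.24673e+19.


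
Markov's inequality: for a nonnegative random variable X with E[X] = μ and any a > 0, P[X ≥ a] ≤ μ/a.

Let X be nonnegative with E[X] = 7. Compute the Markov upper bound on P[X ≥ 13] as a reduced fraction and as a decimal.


μ = E[X] = 7, a = 13.
Markov: P[X ≥ 13] ≤ μ/a = (7)/13 = 7/13.
Numerically: ≈ 0.5385.
(Since a = 13 > μ = 7.0000, the bound 7/13 is < 1 and informative.)

P[X ≥ 13] ≤ 7/13 ≈ 0.5385.


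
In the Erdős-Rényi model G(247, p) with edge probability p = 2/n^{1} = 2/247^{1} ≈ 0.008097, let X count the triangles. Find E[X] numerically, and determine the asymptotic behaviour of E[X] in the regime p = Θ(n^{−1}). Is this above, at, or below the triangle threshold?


Number of potential triangles: C(247, 3) = 2481115.
Each occurs with probability p³ ≈ (0.008097)³ ≈ 5.308834e-07.
By linearity: E[X] = C(247, 3)·p³ ≈ 2481115 · 5.308834e-07 ≈ 1.3172.
Here α = 1, so p = 2/n is exactly at the triangle threshold p ~ 1/n. Asymptotically E[X] → c³/6 = 2³/6 = 4/3 ≈ 1.3333, a bounded constant. In this regime the triangle count is asymptotically Poisson(c³/6).

E[X] ≈ 1.3172; in regime p = Θ(1/n^{1}) E[X] stays bounded (at the triangle threshold p ~ 1/n).


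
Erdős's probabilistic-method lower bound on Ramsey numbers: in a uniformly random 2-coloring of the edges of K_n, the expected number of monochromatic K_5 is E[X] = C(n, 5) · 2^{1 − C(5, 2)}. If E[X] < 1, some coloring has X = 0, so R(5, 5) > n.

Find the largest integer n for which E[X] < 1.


We need C(n, 5) · 2^{1 − 10} < 1, i.e. C(n, 5) < 2^{10 − 1} = 512.
Check values of n near the boundary:
  n = 9: C(9, 5) = 126; 126 < 512? YES
  n = 10: C(10, 5) = 252; 252 < 512? YES
  n = 11: C(11, 5) = 462; 462 < 512? YES
  n = 12: C(12, 5) = 792; 792 < 512? NO
  n = 13: C(13, 5) = 1287; 1287 < 512? NO
The largest n with C(n, 5) < 512 is n = 11 (where E[X] = 231/256 ≈ 0.90234). Hence R(5, 5) > 11, i.e. R(5, 5) ≥ 12.

Largest n = 11; hence R(5, 5) > 11.


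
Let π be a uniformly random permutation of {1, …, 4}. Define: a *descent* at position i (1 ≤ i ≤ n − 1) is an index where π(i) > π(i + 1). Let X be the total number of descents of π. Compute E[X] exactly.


Write X = Σ X_I over i = 1, …, 3, with X_I the indicator of one descent.
There are 3 indicators.
For each fixed i, the pair (π(i), π(i+1)) is a uniformly random ordered pair of distinct values from {1, …, 4}; by symmetry P[π(i) > π(i+1)] = 1/2.
By linearity: E[X] = 3 · (1/2) = (4 − 1) · (1/2) = 3/2 ≈ 1.50000.

E[X] = 3/2 = 1.50000.


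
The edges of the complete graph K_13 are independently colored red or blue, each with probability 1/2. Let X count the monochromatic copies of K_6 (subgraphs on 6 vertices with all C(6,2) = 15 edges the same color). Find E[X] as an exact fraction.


Let X = Σ_S X_S over the C(13, 6) = 1716 subsets S of size 6, where X_S = 1 if the K_6 on S is monochromatic.
For a fixed S, the K_6 on S has C(6, 2) = 15 edges. P[all 15 edges red] = (1/2)^15, and likewise for blue, so P[monochromatic] = 2·(1/2)^15 = 2^{1 − 15} = 1/16384.
By linearity of expectation: E[X] = C(13, 6) · 2^{1 − 15} = 1716 · 1/16384 = 429/4096.
Numerically: E[X] ≈ 0.1047.

E[X] = C(13,6)·2^(1−C(6,2)) = 429/4096 ≈ 0.1047.


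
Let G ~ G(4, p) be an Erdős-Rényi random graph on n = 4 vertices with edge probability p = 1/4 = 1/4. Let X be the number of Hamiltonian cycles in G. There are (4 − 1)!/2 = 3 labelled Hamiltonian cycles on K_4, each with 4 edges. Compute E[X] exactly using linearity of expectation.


K_4 has (4 − 1)!/2 = 3 labelled Hamiltonian cycles.
For each such Hamiltonian cycle H, let X_H = 1 if all 4 edges of H are present in G. Then P[X_H = 1] = p^{4} = (1/4)^{4} = 1/256.
Summing the indicators: E[X] = Σ_H E[X_H] = 3 · p^{4} = 3 · 1/256 = 3/256.
Numerically: E[X] ≈ 0.011719.

E[X] = 3 · (1/4)^{4} = 3/256 ≈ 0.011719.


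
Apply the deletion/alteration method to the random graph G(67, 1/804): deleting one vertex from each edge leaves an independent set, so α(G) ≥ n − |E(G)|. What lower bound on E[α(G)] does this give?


E[|E(G)|] = C(67, 2)·p = 2211 · (1/804) = 11/4.
E[α(G)] ≥ n − E[|E(G)|] = 67 − 11/4 = 257/4.
Numerically: ≈ 64.250.
(This is only a lower bound; the true E[α(G)] may be larger.)

E[α(G)] ≥ 257/4 ≈ 64.250.


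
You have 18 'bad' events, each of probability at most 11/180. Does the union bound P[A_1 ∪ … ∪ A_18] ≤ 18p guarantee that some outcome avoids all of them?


Union bound: P[∪_{i=1}^{18} A_i] ≤ Σ_i P[A_i] ≤ 18·p = 18·(11/180) = 11/10.
Numerically: 11/10 ≈ 1.100.
Is 11/10 < 1? NO.
Since the bound 11/10 is ≥ 1, the union bound is uninformative here; it does NOT by itself certify existence.

18·p = 11/10 ≈ 1.100; existence NOT certified by the union bound.


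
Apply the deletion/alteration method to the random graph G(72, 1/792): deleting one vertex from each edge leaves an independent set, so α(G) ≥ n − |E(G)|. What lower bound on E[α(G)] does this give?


E[|E(G)|] = C(72, 2)·p = 2556 · (1/792) = 71/22.
E[α(G)] ≥ n − E[|E(G)|] = 72 − 71/22 = 1513/22.
Numerically: ≈ 68.772727.
(This is only a lower bound; the true E[α(G)] may be larger.)

E[α(G)] ≥ 1513/22 ≈ 68.772727.


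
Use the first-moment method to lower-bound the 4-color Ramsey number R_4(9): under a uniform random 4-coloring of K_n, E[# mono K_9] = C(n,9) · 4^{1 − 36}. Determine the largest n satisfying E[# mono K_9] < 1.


We need C(n, 9) · 4^{1 − 36} < 1, i.e. C(n, 9) < 4^{36 − 1} = 1180591620717411303424.
Check values of n near the boundary:
  n = 912: C(912, 9) = 1156095740032081475120; 1156095740032081475120 < 1180591620717411303424? YES
  n = 913: C(913, 9) = 1167605542753639808390; 1167605542753639808390 < 1180591620717411303424? YES
  n = 914: C(914, 9) = 1179217089587653905932; 1179217089587653905932 < 1180591620717411303424? YES
  n = 915: C(915, 9) = 1190931166636537885130; 1190931166636537885130 < 1180591620717411303424? NO
  n = 916: C(916, 9) = 1202748565202942340440; 1202748565202942340440 < 1180591620717411303424? NO
  n = 917: C(917, 9) = 1214670081818390006810; 1214670081818390006810 < 1180591620717411303424? NO
The largest n with C(n, 9) < 1180591620717411303424 is n = 914 (where E[X] = 294804272396913476483/295147905179352825856 ≈ 0.9988). Hence R_4(9) > 914, i.e. R_4(9) ≥ 915.

Largest n = 914; hence R_4(9) > 914.


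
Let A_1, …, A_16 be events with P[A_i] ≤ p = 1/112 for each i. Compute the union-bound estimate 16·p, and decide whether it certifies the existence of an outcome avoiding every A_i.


Union bound: P[∪_{i=1}^{16} A_i] ≤ Σ_i P[A_i] ≤ 16·p = 16·(1/112) = 1/7.
Numerically: 1/7 ≈ 0.14286.
Is 1/7 < 1? YES.
Since P[∪ A_i] ≤ 1/7 < 1, the complement has P[∩ A_i^c] ≥ 1 − 1/7 = 6/7 > 0, so some outcome avoids every A_i.

16·p = 1/7 ≈ 0.14286; existence CERTIFIED by the union bound.


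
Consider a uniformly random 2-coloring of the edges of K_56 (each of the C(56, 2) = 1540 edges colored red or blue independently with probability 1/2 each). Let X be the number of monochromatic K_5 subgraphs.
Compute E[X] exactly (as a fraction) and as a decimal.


Let X = Σ_S X_S over the C(56, 5) = 3819816 subsets S of size 5, where X_S = 1 if the K_5 on S is monochromatic.
For a fixed S, the K_5 on S has C(5, 2) = 10 edges. P[all 10 edges red] = (1/2)^10, and likewise for blue, so P[monochromatic] = 2·(1/2)^10 = 2^{1 − 10} = 1/512.
By linearity: E[X] = C(56, 5) · 2^{1 − 10} = 3819816 · 1/512 = 477477/64.
Numerically: E[X] ≈ 7460.578125.

E[X] = C(56,5)·2^(1−C(5,2)) = 477477/64 ≈ 7460.578125.


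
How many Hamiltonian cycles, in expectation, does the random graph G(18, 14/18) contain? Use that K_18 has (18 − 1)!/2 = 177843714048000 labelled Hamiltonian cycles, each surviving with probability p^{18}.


K_18 has (18 − 1)!/2 = 177843714048000 labelled Hamiltonian cycles.
For each such Hamiltonian cycle H, let X_H = 1 if all 18 edges of H are present in G. Then P[X_H = 1] = p^{18} = (7/9)^{18} = 1628413597910449/150094635296999121.
Summing the indicators: E[X] = Σ_H E[X_H] = 177843714048000 · p^{18} = 177843714048000 · 1628413597910449/150094635296999121 = 397260798708725298034688000/205891132094649.
Numerically: E[X] ≈ 1.9295e+12.

E[X] = 177843714048000 · (7/9)^{18} = 397260798708725298034688000/205891132094649 ≈ 1.9295e+12.


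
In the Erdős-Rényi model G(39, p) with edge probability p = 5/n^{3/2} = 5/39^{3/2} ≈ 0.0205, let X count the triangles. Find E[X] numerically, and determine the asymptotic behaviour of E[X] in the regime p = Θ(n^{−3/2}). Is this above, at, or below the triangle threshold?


Number of potential triangles: C(39, 3) = 9139.
Each occurs with probability p³ ≈ (0.0205)³ ≈ 8.65206e-06.
By linearity: E[X] = C(39, 3)·p³ ≈ 9139 · 8.65206e-06 ≈ 0.079.
Since α = 3/2 > 1, p = c/n^{3/2} = o(1/n) is below the triangle threshold p ~ 1/n. Asymptotically E[X] ~ (c³/6)·n^{3(1−α)} = (5³/6)·n^{-1.5} → 0, so by Markov's inequality G has no triangles w.h.p.

E[X] ≈ 0.079; in regime p = Θ(1/n^{3/2}) E[X] tends to 0 (below the triangle threshold p ~ 1/n).


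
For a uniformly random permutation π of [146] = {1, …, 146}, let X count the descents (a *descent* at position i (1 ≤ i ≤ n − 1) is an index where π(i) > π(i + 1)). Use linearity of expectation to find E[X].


Write X = Σ X_I over i = 1, …, 145, with X_I the indicator of one descent.
There are 145 indicators.
For each fixed i, the pair (π(i), π(i+1)) is a uniformly random ordered pair of distinct values from {1, …, 146}; by symmetry P[π(i) > π(i+1)] = 1/2.
By linearity: E[X] = 145 · (1/2) = (146 − 1) · (1/2) = 145/2 ≈ 72.500000.

E[X] = 145/2 = 72.500000.
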